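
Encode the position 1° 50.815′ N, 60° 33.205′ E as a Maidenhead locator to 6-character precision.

MJ01gu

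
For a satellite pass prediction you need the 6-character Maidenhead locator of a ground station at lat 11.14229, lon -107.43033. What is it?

DK61gd

Offset from 180°W / 90°S: lon 72.5697°, lat 101.1423°.
Field: 72.5697/20 → 3 → D, 101.1423/10 → 10 → K; chars DK.
Square: 12.5697/2 → 6, 1.1423/1 → 1; chars 61.
Subsquare: 0.5697/0.0833333 → 6 → g, 0.1423/0.0416667 → 3 → d; chars gd.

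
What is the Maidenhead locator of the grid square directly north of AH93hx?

AH94ha

Latitude subsquare x = 23; +1 → 24, wraps to 0 = a, carry into square.
Latitude square 3; +1 → 4.
The longitude characters are unchanged.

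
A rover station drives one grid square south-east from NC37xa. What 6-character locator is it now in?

NC46ax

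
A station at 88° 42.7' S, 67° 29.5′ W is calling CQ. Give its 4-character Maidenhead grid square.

FA61

Shift to the Maidenhead origin (180°W, 90°S): lon 112.51, lat 1.29.
Field: lon ⌊112.51/20⌋ = 5 → F; lat ⌊1.29/10⌋ = 0 → A.
Square: lon ⌊12.51/2⌋ = 6; lat ⌊1.29/1⌋ = 1.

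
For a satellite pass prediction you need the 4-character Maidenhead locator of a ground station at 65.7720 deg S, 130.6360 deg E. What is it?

PC54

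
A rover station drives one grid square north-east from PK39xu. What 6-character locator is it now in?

PK49av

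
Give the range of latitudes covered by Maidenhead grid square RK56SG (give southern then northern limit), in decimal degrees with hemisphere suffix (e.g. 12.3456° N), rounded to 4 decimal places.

Field R=17, K=10: +17·20° lon, +10·10° lat → SW at lon 160°, lat 10°.
Square 5, 6: +5·2° lon, +6·1° lat → SW at lon 170°, lat 16°.
Subsquare s=18, g=6: +18·0.0833333° lon, +6·0.0416667° lat → SW at lon 171.5°, lat 16.25°.
Cell spans 0.0833333° lon × 0.0416667° lat.
south 16.2500° N, north 16.2917° N.

16.2500° N, 16.2917° N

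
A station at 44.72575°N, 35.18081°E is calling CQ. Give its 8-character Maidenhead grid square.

KN74or14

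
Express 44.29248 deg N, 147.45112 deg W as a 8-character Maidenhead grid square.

BN64gh50

Offset from 180°W / 90°S: lon 32.54888°, lat 134.29248°.
Field: 32.54888/20 → 1 → B, 134.29248/10 → 13 → N; chars BN.
Square: 12.54888/2 → 6, 4.29248/1 → 4; chars 64.
Subsquare: 0.54888/0.0833333 → 6 → g, 0.29248/0.0416667 → 7 → h; chars gh.
Extended square: 0.04888/0.00833333 → 5, 0.00081/0.00416667 → 0; chars 50.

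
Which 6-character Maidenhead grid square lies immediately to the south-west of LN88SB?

Longitude subsquare s = 18; −1 → 17 = r.
Latitude subsquare b = 1; −1 → 0 = a.

LN88ra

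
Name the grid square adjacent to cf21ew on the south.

CF21ev

Latitude subsquare w = 22; −1 → 21 = v.
The longitude characters are unchanged.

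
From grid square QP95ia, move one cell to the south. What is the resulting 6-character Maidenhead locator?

Latitude subsquare a = 0; −1 → -1, wraps to 23 = x, carry into square.
Latitude square 5; −1 → 4.
The longitude characters are unchanged.

QP94ix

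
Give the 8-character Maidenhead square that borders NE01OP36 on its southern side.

Latitude extended square 6; −1 → 5.
The longitude characters are unchanged.

NE01op35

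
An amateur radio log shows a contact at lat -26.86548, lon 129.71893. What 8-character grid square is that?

PG43ud62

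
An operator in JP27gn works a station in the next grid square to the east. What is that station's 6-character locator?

Longitude subsquare g = 6; +1 → 7 = h.
The latitude characters are unchanged.

JP27hn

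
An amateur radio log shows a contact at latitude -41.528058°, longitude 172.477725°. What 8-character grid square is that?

RE68fl73

Offset from 180°W / 90°S: lon 352.47772°, lat 48.47194°.
Field: lon ⌊352.47772/20⌋ = 17 → R; lat ⌊48.47194/10⌋ = 4 → E.
Square: lon ⌊12.47772/2⌋ = 6; lat ⌊8.47194/1⌋ = 8.
Subsquare: lon ⌊0.47772/0.0833333⌋ = 5 → f; lat ⌊0.47194/0.0416667⌋ = 11 → l.
Extended square: lon ⌊0.06106/0.00833333⌋ = 7; lat ⌊0.01361/0.00416667⌋ = 3.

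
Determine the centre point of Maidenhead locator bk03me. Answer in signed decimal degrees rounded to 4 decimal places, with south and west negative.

Field B=1, K=10: +1·20° lon, +10·10° lat → SW at lon -160°, lat 10°.
Square 0, 3: +0·2° lon, +3·1° lat → SW at lon -160°, lat 13°.
Subsquare m=12, e=4: +12·0.0833333° lon, +4·0.0416667° lat → SW at lon -159°, lat 13.1667°.
Cell spans 0.0833333° lon × 0.0416667° lat. Centre is SW corner plus half of each.
latitude 13.1875, longitude -158.9583.

13.1875, -158.9583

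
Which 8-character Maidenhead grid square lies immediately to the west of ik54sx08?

Longitude extended square 0; −1 → -1, wraps to 9, carry into subsquare.
Longitude subsquare s = 18; −1 → 17 = r.
The latitude characters are unchanged.

IK54rx98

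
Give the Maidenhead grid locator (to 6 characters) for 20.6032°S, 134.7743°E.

Add 180° to longitude and 90° to latitude: 314.7743, 69.3968.
Field (20°×10°, letters A–R): 314.7743/20 → 15 → P, 69.3968/10 → 6 → G; chars PG.
Square (2°×1°, digits 0–9): 14.7743/2 → 7, 9.3968/1 → 9; chars 79.
Subsquare (5′×2.5′, letters a–x): 0.7743/0.0833333 → 9 → j, 0.3968/0.0416667 → 9 → j; chars jj.

PG79jj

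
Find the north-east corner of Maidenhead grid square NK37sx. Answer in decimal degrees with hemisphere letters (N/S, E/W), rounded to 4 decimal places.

Field N=13, K=10: +13·20° lon, +10·10° lat → SW at lon 80°, lat 10°.
Square 3, 7: +3·2° lon, +7·1° lat → SW at lon 86°, lat 17°.
Subsquare s=18, x=23: +18·0.0833333° lon, +23·0.0416667° lat → SW at lon 87.5°, lat 17.9583°.
Cell spans 0.0833333° lon × 0.0416667° lat. NE corner is SW corner plus one full cell.
latitude 18.0000° N, longitude 87.5833° E.

18.0000° N, 87.5833° E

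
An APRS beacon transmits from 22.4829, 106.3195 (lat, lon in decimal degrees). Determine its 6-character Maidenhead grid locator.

OL32dl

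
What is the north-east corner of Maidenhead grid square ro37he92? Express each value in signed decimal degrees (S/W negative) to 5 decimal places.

Field R=17, O=14: +17·20° lon, +14·10° lat → SW at lon 160°, lat 50°.
Square 3, 7: +3·2° lon, +7·1° lat → SW at lon 166°, lat 57°.
Subsquare h=7, e=4: +7·0.0833333° lon, +4·0.0416667° lat → SW at lon 166.583°, lat 57.1667°.
Extended square 9, 2: +9·0.00833333° lon, +2·0.00416667° lat → SW at lon 166.658°, lat 57.175°.
Cell spans 0.00833333° lon × 0.00416667° lat. NE corner is SW corner plus one full cell.
latitude 57.17917, longitude 166.66667.

57.17917, 166.66667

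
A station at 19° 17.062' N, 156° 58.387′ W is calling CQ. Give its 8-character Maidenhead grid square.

Shift to the Maidenhead origin (180°W, 90°S): lon 23.02688, lat 109.28437.
Field (20°×10°, letters A–R): lon ⌊23.02688/20⌋ = 1 → B; lat ⌊109.28437/10⌋ = 10 → K.
Square (2°×1°, digits 0–9): lon ⌊3.02688/2⌋ = 1; lat ⌊9.28437/1⌋ = 9.
Subsquare (5′×2.5′, letters a–x): lon ⌊1.02688/0.0833333⌋ = 12 → m; lat ⌊0.28437/0.0416667⌋ = 6 → g.
Extended square (30″×15″, digits 0–9): lon ⌊0.02688/0.00833333⌋ = 3; lat ⌊0.03437/0.00416667⌋ = 8.

BK19mg38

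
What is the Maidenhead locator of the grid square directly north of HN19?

HO10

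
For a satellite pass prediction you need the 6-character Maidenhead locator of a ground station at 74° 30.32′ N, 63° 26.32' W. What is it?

FQ84gm

Offset from 180°W / 90°S: lon 116.5613°, lat 164.5053°.
Field: 116.5613/20 → 5 → F, 164.5053/10 → 16 → Q; chars FQ.
Square: 16.5613/2 → 8, 4.5053/1 → 4; chars 84.
Subsquare: 0.5613/0.0833333 → 6 → g, 0.5053/0.0416667 → 12 → m; chars gm.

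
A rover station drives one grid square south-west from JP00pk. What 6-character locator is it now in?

JP00oj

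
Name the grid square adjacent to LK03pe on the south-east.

Longitude subsquare p = 15; +1 → 16 = q.
Latitude subsquare e = 4; −1 → 3 = d.

LK03qd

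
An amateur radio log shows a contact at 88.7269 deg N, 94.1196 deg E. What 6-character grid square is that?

NR78br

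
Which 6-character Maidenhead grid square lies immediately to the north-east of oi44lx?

OI45ma

Longitude subsquare l = 11; +1 → 12 = m.
Latitude subsquare x = 23; +1 → 24, wraps to 0 = a, carry into square.
Latitude square 4; +1 → 5.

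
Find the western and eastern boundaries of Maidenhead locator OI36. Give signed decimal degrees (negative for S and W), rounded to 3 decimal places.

106.000, 108.000

Field O=14, I=8: +14·20° lon, +8·10° lat → SW at lon 100°, lat -10°.
Square 3, 6: +3·2° lon, +6·1° lat → SW at lon 106°, lat -4°.
Cell spans 2° lon × 1° lat.
west 106.000, east 108.000.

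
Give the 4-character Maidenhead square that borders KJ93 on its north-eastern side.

Longitude square 9; +1 → 10, wraps to 0, carry into field.
Longitude field K = 10; +1 → 11 = L.
Latitude square 3; +1 → 4.

LJ04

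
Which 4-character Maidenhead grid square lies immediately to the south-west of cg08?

Longitude square 0; −1 → -1, wraps to 9, carry into field.
Longitude field C = 2; −1 → 1 = B.
Latitude square 8; −1 → 7.

BG97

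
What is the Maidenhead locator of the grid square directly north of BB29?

Latitude square 9; +1 → 10, wraps to 0, carry into field.
Latitude field B = 1; +1 → 2 = C.
The longitude characters are unchanged.

BC20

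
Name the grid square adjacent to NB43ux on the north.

NB44ua

Latitude subsquare x = 23; +1 → 24, wraps to 0 = a, carry into square.
Latitude square 3; +1 → 4.
The longitude characters are unchanged.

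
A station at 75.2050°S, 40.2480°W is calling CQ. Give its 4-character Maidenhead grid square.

Shift to the Maidenhead origin (180°W, 90°S): lon 139.75, lat 14.80.
Field: lon ⌊139.75/20⌋ = 6 → G; lat ⌊14.80/10⌋ = 1 → B.
Square: lon ⌊19.75/2⌋ = 9; lat ⌊4.80/1⌋ = 4.

GB94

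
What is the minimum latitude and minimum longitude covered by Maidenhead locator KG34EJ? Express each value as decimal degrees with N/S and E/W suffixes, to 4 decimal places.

Field K=10, G=6: +10·20° lon, +6·10° lat → SW at lon 20°, lat -30°.
Square 3, 4: +3·2° lon, +4·1° lat → SW at lon 26°, lat -26°.
Subsquare e=4, j=9: +4·0.0833333° lon, +9·0.0416667° lat → SW at lon 26.3333°, lat -25.625°.
latitude 25.6250° S, longitude 26.3333° E.

25.6250° S, 26.3333° E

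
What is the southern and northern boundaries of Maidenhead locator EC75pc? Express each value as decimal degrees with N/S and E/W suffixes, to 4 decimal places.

64.9167° S, 64.8750° S

Field E=4, C=2: +4·20° lon, +2·10° lat → SW at lon -100°, lat -70°.
Square 7, 5: +7·2° lon, +5·1° lat → SW at lon -86°, lat -65°.
Subsquare p=15, c=2: +15·0.0833333° lon, +2·0.0416667° lat → SW at lon -84.75°, lat -64.9167°.
Cell spans 0.0833333° lon × 0.0416667° lat.
south 64.9167° S, north 64.8750° S.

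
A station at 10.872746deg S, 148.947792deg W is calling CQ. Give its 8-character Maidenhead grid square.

BH59md60

Add 180° to longitude and 90° to latitude: 31.05221, 79.12725.
Field (20°×10°, letters A–R): lon ⌊31.05221/20⌋ = 1 → B; lat ⌊79.12725/10⌋ = 7 → H.
Square (2°×1°, digits 0–9): lon ⌊11.05221/2⌋ = 5; lat ⌊9.12725/1⌋ = 9.
Subsquare (5′×2.5′, letters a–x): lon ⌊1.05221/0.0833333⌋ = 12 → m; lat ⌊0.12725/0.0416667⌋ = 3 → d.
Extended square (30″×15″, digits 0–9): lon ⌊0.05221/0.00833333⌋ = 6; lat ⌊0.00225/0.00416667⌋ = 0.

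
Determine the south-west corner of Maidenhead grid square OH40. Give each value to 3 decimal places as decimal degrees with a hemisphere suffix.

Field O=14, H=7: +14·20° lon, +7·10° lat → SW at lon 100°, lat -20°.
Square 4, 0: +4·2° lon, +0·1° lat → SW at lon 108°, lat -20°.
latitude 20.000° S, longitude 108.000° E.

20.000° S, 108.000° E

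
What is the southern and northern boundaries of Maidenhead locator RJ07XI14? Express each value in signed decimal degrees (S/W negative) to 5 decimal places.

Field R=17, J=9: +17·20° lon, +9·10° lat → SW at lon 160°, lat 0°.
Square 0, 7: +0·2° lon, +7·1° lat → SW at lon 160°, lat 7°.
Subsquare x=23, i=8: +23·0.0833333° lon, +8·0.0416667° lat → SW at lon 161.917°, lat 7.33333°.
Extended square 1, 4: +1·0.00833333° lon, +4·0.00416667° lat → SW at lon 161.925°, lat 7.35°.
Cell spans 0.00833333° lon × 0.00416667° lat.
south 7.35000, north 7.35417.

7.35000, 7.35417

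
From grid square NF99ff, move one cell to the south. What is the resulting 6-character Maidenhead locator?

Latitude subsquare f = 5; −1 → 4 = e.
The longitude characters are unchanged.

NF99fe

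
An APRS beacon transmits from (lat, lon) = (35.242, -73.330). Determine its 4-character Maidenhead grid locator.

Offset from 180°W / 90°S: lon 106.67°, lat 125.24°.
Field: lon ⌊106.67/20⌋ = 5 → F; lat ⌊125.24/10⌋ = 12 → M.
Square: lon ⌊6.67/2⌋ = 3; lat ⌊5.24/1⌋ = 5.

FM35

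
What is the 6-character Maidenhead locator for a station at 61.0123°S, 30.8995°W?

HC48nx

Shift to the Maidenhead origin (180°W, 90°S): lon 149.1005, lat 28.9877.
Field: lon ⌊149.1005/20⌋ = 7 → H; lat ⌊28.9877/10⌋ = 2 → C.
Square: lon ⌊9.1005/2⌋ = 4; lat ⌊8.9877/1⌋ = 8.
Subsquare: lon ⌊1.1005/0.0833333⌋ = 13 → n; lat ⌊0.9877/0.0416667⌋ = 23 → x.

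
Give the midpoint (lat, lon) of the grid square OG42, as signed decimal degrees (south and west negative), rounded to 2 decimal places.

Field O=14, G=6: +14·20° lon, +6·10° lat → SW at lon 100°, lat -30°.
Square 4, 2: +4·2° lon, +2·1° lat → SW at lon 108°, lat -28°.
Cell spans 2° lon × 1° lat. Centre is SW corner plus half of each.
latitude -27.50, longitude 109.00.

-27.50, 109.00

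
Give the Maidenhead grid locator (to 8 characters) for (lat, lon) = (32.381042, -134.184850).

Shift to the Maidenhead origin (180°W, 90°S): lon 45.81515, lat 122.38104.
Field: lon ⌊45.81515/20⌋ = 2 → C; lat ⌊122.38104/10⌋ = 12 → M.
Square: lon ⌊5.81515/2⌋ = 2; lat ⌊2.38104/1⌋ = 2.
Subsquare: lon ⌊1.81515/0.0833333⌋ = 21 → v; lat ⌊0.38104/0.0416667⌋ = 9 → j.
Extended square: lon ⌊0.06515/0.00833333⌋ = 7; lat ⌊0.00604/0.00416667⌋ = 1.

CM22vj71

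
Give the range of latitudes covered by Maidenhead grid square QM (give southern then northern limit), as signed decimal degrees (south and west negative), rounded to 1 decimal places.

30.0, 40.0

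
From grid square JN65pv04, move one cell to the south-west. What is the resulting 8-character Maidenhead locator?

JN65ov93

Longitude extended square 0; −1 → -1, wraps to 9, carry into subsquare.
Longitude subsquare p = 15; −1 → 14 = o.
Latitude extended square 4; −1 → 3.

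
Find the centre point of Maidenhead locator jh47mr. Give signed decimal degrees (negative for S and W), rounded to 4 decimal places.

-12.2708, 9.0417

Field J=9, H=7: +9·20° lon, +7·10° lat → SW at lon 0°, lat -20°.
Square 4, 7: +4·2° lon, +7·1° lat → SW at lon 8°, lat -13°.
Subsquare m=12, r=17: +12·0.0833333° lon, +17·0.0416667° lat → SW at lon 9°, lat -12.2917°.
Cell spans 0.0833333° lon × 0.0416667° lat. Centre is SW corner plus half of each.
latitude -12.2708, longitude 9.0417.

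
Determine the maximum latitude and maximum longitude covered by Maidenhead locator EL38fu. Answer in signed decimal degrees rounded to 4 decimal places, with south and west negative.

28.8750, -93.5000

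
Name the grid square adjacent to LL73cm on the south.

Latitude subsquare m = 12; −1 → 11 = l.
The longitude characters are unchanged.

LL73cl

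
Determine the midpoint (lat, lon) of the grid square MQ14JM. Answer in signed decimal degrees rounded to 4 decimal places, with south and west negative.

74.5208, 62.7917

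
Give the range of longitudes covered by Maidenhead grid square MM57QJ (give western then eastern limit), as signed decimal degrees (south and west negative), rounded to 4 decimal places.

Field M=12, M=12: +12·20° lon, +12·10° lat → SW at lon 60°, lat 30°.
Square 5, 7: +5·2° lon, +7·1° lat → SW at lon 70°, lat 37°.
Subsquare q=16, j=9: +16·0.0833333° lon, +9·0.0416667° lat → SW at lon 71.3333°, lat 37.375°.
Cell spans 0.0833333° lon × 0.0416667° lat.
west 71.3333, east 71.4167.

71.3333, 71.4167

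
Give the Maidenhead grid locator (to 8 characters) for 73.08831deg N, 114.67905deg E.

Offset from 180°W / 90°S: lon 294.67905°, lat 163.08831°.
Field: 294.67905/20 → 14 → O, 163.08831/10 → 16 → Q; chars OQ.
Square: 14.67905/2 → 7, 3.08831/1 → 3; chars 73.
Subsquare: 0.67905/0.0833333 → 8 → i, 0.08831/0.0416667 → 2 → c; chars ic.
Extended square: 0.01238/0.00833333 → 1, 0.00498/0.00416667 → 1; chars 11.

OQ73ic11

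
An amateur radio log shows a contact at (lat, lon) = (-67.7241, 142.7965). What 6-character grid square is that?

Add 180° to longitude and 90° to latitude: 322.7965, 22.2759.
Field (20°×10°, letters A–R): 322.7965/20 → 16 → Q, 22.2759/10 → 2 → C; chars QC.
Square (2°×1°, digits 0–9): 2.7965/2 → 1, 2.2759/1 → 2; chars 12.
Subsquare (5′×2.5′, letters a–x): 0.7965/0.0833333 → 9 → j, 0.2759/0.0416667 → 6 → g; chars jg.

QC12jg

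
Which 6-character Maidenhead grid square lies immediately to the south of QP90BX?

QP90bw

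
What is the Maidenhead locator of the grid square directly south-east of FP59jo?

Longitude subsquare j = 9; +1 → 10 = k.
Latitude subsquare o = 14; −1 → 13 = n.

FP59kn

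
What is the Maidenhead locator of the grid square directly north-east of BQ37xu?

BQ47av

Longitude subsquare x = 23; +1 → 24, wraps to 0 = a, carry into square.
Longitude square 3; +1 → 4.
Latitude subsquare u = 20; +1 → 21 = v.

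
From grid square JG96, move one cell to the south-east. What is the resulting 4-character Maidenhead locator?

Longitude square 9; +1 → 10, wraps to 0, carry into field.
Longitude field J = 9; +1 → 10 = K.
Latitude square 6; −1 → 5.

KG05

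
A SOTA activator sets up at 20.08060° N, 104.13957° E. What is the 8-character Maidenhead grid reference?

Shift to the Maidenhead origin (180°W, 90°S): lon 284.13957, lat 110.08060.
Field: lon ⌊284.13957/20⌋ = 14 → O; lat ⌊110.08060/10⌋ = 11 → L.
Square: lon ⌊4.13957/2⌋ = 2; lat ⌊0.08060/1⌋ = 0.
Subsquare: lon ⌊0.13957/0.0833333⌋ = 1 → b; lat ⌊0.08060/0.0416667⌋ = 1 → b.
Extended square: lon ⌊0.05624/0.00833333⌋ = 6; lat ⌊0.03893/0.00416667⌋ = 9.

OL20bb69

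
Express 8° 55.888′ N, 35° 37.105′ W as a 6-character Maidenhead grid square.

HJ28ew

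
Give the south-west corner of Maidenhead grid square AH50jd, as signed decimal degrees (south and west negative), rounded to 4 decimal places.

-19.8750, -169.2500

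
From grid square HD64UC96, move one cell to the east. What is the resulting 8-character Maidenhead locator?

HD64vc06

Longitude extended square 9; +1 → 10, wraps to 0, carry into subsquare.
Longitude subsquare u = 20; +1 → 21 = v.
The latitude characters are unchanged.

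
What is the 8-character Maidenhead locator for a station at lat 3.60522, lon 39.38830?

KJ93qo65

Offset from 180°W / 90°S: lon 219.38830°, lat 93.60522°.
Field (20°×10°, letters A–R): lon ⌊219.38830/20⌋ = 10 → K; lat ⌊93.60522/10⌋ = 9 → J.
Square (2°×1°, digits 0–9): lon ⌊19.38830/2⌋ = 9; lat ⌊3.60522/1⌋ = 3.
Subsquare (5′×2.5′, letters a–x): lon ⌊1.38830/0.0833333⌋ = 16 → q; lat ⌊0.60522/0.0416667⌋ = 14 → o.
Extended square (30″×15″, digits 0–9): lon ⌊0.05497/0.00833333⌋ = 6; lat ⌊0.02189/0.00416667⌋ = 5.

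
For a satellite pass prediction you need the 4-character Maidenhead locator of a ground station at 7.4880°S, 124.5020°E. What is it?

PI22

Shift to the Maidenhead origin (180°W, 90°S): lon 304.50, lat 82.51.
Field: lon ⌊304.50/20⌋ = 15 → P; lat ⌊82.51/10⌋ = 8 → I.
Square: lon ⌊4.50/2⌋ = 2; lat ⌊2.51/1⌋ = 2.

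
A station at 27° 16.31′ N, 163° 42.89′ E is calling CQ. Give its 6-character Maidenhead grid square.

Shift to the Maidenhead origin (180°W, 90°S): lon 343.7148, lat 117.2718.
Field: lon ⌊343.7148/20⌋ = 17 → R; lat ⌊117.2718/10⌋ = 11 → L.
Square: lon ⌊3.7148/2⌋ = 1; lat ⌊7.2718/1⌋ = 7.
Subsquare: lon ⌊1.7148/0.0833333⌋ = 20 → u; lat ⌊0.2718/0.0416667⌋ = 6 → g.

RL17ug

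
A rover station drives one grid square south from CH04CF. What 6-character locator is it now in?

Latitude subsquare f = 5; −1 → 4 = e.
The longitude characters are unchanged.

CH04ce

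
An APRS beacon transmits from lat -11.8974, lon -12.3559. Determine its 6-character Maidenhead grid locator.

IH38tc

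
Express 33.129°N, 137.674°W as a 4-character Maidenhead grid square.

CM13

Offset from 180°W / 90°S: lon 42.33°, lat 123.13°.
Field: lon ⌊42.33/20⌋ = 2 → C; lat ⌊123.13/10⌋ = 12 → M.
Square: lon ⌊2.33/2⌋ = 1; lat ⌊3.13/1⌋ = 3.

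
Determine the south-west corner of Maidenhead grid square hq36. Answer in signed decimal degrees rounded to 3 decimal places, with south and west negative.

Field H=7, Q=16: +7·20° lon, +16·10° lat → SW at lon -40°, lat 70°.
Square 3, 6: +3·2° lon, +6·1° lat → SW at lon -34°, lat 76°.
latitude 76.000, longitude -34.000.

76.000, -34.000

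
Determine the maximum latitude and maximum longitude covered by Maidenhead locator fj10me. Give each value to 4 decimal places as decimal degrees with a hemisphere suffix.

Field F=5, J=9: +5·20° lon, +9·10° lat → SW at lon -80°, lat 0°.
Square 1, 0: +1·2° lon, +0·1° lat → SW at lon -78°, lat 0°.
Subsquare m=12, e=4: +12·0.0833333° lon, +4·0.0416667° lat → SW at lon -77°, lat 0.166667°.
Cell spans 0.0833333° lon × 0.0416667° lat. NE corner is SW corner plus one full cell.
latitude 0.2083° N, longitude 76.9167° W.

0.2083° N, 76.9167° W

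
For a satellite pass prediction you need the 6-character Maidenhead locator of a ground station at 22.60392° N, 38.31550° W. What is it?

HL02uo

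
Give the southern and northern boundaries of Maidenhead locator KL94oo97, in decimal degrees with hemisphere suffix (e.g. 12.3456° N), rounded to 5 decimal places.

24.61250° N, 24.61667° N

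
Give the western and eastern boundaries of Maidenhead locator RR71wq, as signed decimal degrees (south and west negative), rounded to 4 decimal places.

175.8333, 175.9167

Field R=17, R=17: +17·20° lon, +17·10° lat → SW at lon 160°, lat 80°.
Square 7, 1: +7·2° lon, +1·1° lat → SW at lon 174°, lat 81°.
Subsquare w=22, q=16: +22·0.0833333° lon, +16·0.0416667° lat → SW at lon 175.833°, lat 81.6667°.
Cell spans 0.0833333° lon × 0.0416667° lat.
west 175.8333, east 175.9167.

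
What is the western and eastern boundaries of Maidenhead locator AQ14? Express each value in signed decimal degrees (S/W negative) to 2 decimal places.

Field A=0, Q=16: +0·20° lon, +16·10° lat → SW at lon -180°, lat 70°.
Square 1, 4: +1·2° lon, +4·1° lat → SW at lon -178°, lat 74°.
Cell spans 2° lon × 1° lat.
west -178.00, east -176.00.

-178.00, -176.00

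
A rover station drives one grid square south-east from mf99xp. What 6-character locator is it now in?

Longitude subsquare x = 23; +1 → 24, wraps to 0 = a, carry into square.
Longitude square 9; +1 → 10, wraps to 0, carry into field.
Longitude field M = 12; +1 → 13 = N.
Latitude subsquare p = 15; −1 → 14 = o.

NF09ao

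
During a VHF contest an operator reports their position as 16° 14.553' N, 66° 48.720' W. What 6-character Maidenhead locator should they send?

Shift to the Maidenhead origin (180°W, 90°S): lon 113.1880, lat 106.2425.
Field (20°×10°, letters A–R): lon ⌊113.1880/20⌋ = 5 → F; lat ⌊106.2425/10⌋ = 10 → K.
Square (2°×1°, digits 0–9): lon ⌊13.1880/2⌋ = 6; lat ⌊6.2425/1⌋ = 6.
Subsquare (5′×2.5′, letters a–x): lon ⌊1.1880/0.0833333⌋ = 14 → o; lat ⌊0.2425/0.0416667⌋ = 5 → f.

FK66of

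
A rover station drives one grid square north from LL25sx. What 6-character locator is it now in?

LL26sa

Latitude subsquare x = 23; +1 → 24, wraps to 0 = a, carry into square.
Latitude square 5; +1 → 6.
The longitude characters are unchanged.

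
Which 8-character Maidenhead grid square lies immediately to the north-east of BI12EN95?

BI12fn06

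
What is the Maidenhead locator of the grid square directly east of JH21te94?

JH21ue04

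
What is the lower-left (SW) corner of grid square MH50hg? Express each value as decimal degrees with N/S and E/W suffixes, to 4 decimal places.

19.7500° S, 70.5833° E

Field M=12, H=7: +12·20° lon, +7·10° lat → SW at lon 60°, lat -20°.
Square 5, 0: +5·2° lon, +0·1° lat → SW at lon 70°, lat -20°.
Subsquare h=7, g=6: +7·0.0833333° lon, +6·0.0416667° lat → SW at lon 70.5833°, lat -19.75°.
latitude 19.7500° S, longitude 70.5833° E.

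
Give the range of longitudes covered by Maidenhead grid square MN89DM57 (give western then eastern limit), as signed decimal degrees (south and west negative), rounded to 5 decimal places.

Field M=12, N=13: +12·20° lon, +13·10° lat → SW at lon 60°, lat 40°.
Square 8, 9: +8·2° lon, +9·1° lat → SW at lon 76°, lat 49°.
Subsquare d=3, m=12: +3·0.0833333° lon, +12·0.0416667° lat → SW at lon 76.25°, lat 49.5°.
Extended square 5, 7: +5·0.00833333° lon, +7·0.00416667° lat → SW at lon 76.2917°, lat 49.5292°.
Cell spans 0.00833333° lon × 0.00416667° lat.
west 76.29167, east 76.30000.

76.29167, 76.30000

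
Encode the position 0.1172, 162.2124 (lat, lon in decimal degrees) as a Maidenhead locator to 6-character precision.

Shift to the Maidenhead origin (180°W, 90°S): lon 342.2124, lat 90.1172.
Field: lon ⌊342.2124/20⌋ = 17 → R; lat ⌊90.1172/10⌋ = 9 → J.
Square: lon ⌊2.2124/2⌋ = 1; lat ⌊0.1172/1⌋ = 0.
Subsquare: lon ⌊0.2124/0.0833333⌋ = 2 → c; lat ⌊0.1172/0.0416667⌋ = 2 → c.

RJ10cc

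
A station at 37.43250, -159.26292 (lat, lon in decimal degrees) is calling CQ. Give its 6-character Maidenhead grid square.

BM07ik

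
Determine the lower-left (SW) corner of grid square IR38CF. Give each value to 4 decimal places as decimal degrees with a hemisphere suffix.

88.2083° N, 13.8333° W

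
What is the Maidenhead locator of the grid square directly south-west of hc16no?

HC16mn

Longitude subsquare n = 13; −1 → 12 = m.
Latitude subsquare o = 14; −1 → 13 = n.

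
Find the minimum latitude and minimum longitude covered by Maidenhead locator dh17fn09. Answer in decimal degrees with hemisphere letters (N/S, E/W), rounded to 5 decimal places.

Field D=3, H=7: +3·20° lon, +7·10° lat → SW at lon -120°, lat -20°.
Square 1, 7: +1·2° lon, +7·1° lat → SW at lon -118°, lat -13°.
Subsquare f=5, n=13: +5·0.0833333° lon, +13·0.0416667° lat → SW at lon -117.583°, lat -12.4583°.
Extended square 0, 9: +0·0.00833333° lon, +9·0.00416667° lat → SW at lon -117.583°, lat -12.4208°.
latitude 12.42083° S, longitude 117.58333° W.

12.42083° S, 117.58333° W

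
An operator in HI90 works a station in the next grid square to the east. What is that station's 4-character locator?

Longitude square 9; +1 → 10, wraps to 0, carry into field.
Longitude field H = 7; +1 → 8 = I.
The latitude characters are unchanged.

II00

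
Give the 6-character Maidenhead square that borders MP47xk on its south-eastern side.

Longitude subsquare x = 23; +1 → 24, wraps to 0 = a, carry into square.
Longitude square 4; +1 → 5.
Latitude subsquare k = 10; −1 → 9 = j.

MP57aj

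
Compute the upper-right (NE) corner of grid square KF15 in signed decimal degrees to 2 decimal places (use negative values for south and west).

-34.00, 24.00

Field K=10, F=5: +10·20° lon, +5·10° lat → SW at lon 20°, lat -40°.
Square 1, 5: +1·2° lon, +5·1° lat → SW at lon 22°, lat -35°.
Cell spans 2° lon × 1° lat. NE corner is SW corner plus one full cell.
latitude -34.00, longitude 24.00.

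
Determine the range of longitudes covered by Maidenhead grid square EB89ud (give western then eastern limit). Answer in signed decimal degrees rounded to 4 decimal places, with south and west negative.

Field E=4, B=1: +4·20° lon, +1·10° lat → SW at lon -100°, lat -80°.
Square 8, 9: +8·2° lon, +9·1° lat → SW at lon -84°, lat -71°.
Subsquare u=20, d=3: +20·0.0833333° lon, +3·0.0416667° lat → SW at lon -82.3333°, lat -70.875°.
Cell spans 0.0833333° lon × 0.0416667° lat.
west -82.3333, east -82.2500.

-82.3333, -82.2500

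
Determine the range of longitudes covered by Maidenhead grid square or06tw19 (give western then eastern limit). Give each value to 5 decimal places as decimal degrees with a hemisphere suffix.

101.59167° E, 101.60000° E

Field O=14, R=17: +14·20° lon, +17·10° lat → SW at lon 100°, lat 80°.
Square 0, 6: +0·2° lon, +6·1° lat → SW at lon 100°, lat 86°.
Subsquare t=19, w=22: +19·0.0833333° lon, +22·0.0416667° lat → SW at lon 101.583°, lat 86.9167°.
Extended square 1, 9: +1·0.00833333° lon, +9·0.00416667° lat → SW at lon 101.592°, lat 86.9542°.
Cell spans 0.00833333° lon × 0.00416667° lat.
west 101.59167° E, east 101.60000° E.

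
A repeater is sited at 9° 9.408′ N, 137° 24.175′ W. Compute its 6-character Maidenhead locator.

CJ19hd

Offset from 180°W / 90°S: lon 42.5971°, lat 99.1568°.
Field (20°×10°, letters A–R): lon ⌊42.5971/20⌋ = 2 → C; lat ⌊99.1568/10⌋ = 9 → J.
Square (2°×1°, digits 0–9): lon ⌊2.5971/2⌋ = 1; lat ⌊9.1568/1⌋ = 9.
Subsquare (5′×2.5′, letters a–x): lon ⌊0.5971/0.0833333⌋ = 7 → h; lat ⌊0.1568/0.0416667⌋ = 3 → d.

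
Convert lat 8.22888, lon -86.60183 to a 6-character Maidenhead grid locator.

Shift to the Maidenhead origin (180°W, 90°S): lon 93.3982, lat 98.2289.
Field (20°×10°, letters A–R): lon ⌊93.3982/20⌋ = 4 → E; lat ⌊98.2289/10⌋ = 9 → J.
Square (2°×1°, digits 0–9): lon ⌊13.3982/2⌋ = 6; lat ⌊8.2289/1⌋ = 8.
Subsquare (5′×2.5′, letters a–x): lon ⌊1.3982/0.0833333⌋ = 16 → q; lat ⌊0.2289/0.0416667⌋ = 5 → f.

EJ68qf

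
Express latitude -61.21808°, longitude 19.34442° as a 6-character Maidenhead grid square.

Shift to the Maidenhead origin (180°W, 90°S): lon 199.3444, lat 28.7819.
Field (20°×10°, letters A–R): 199.3444/20 → 9 → J, 28.7819/10 → 2 → C; chars JC.
Square (2°×1°, digits 0–9): 19.3444/2 → 9, 8.7819/1 → 8; chars 98.
Subsquare (5′×2.5′, letters a–x): 1.3444/0.0833333 → 16 → q, 0.7819/0.0416667 → 18 → s; chars qs.

JC98qs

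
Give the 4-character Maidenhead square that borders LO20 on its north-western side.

Longitude square 2; −1 → 1.
Latitude square 0; +1 → 1.

LO11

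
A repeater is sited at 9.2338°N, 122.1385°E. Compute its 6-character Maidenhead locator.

PJ19bf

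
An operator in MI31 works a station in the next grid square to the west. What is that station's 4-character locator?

Longitude square 3; −1 → 2.
The latitude characters are unchanged.

MI21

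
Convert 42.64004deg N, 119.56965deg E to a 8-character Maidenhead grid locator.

ON92sp83

Shift to the Maidenhead origin (180°W, 90°S): lon 299.56965, lat 132.64004.
Field (20°×10°, letters A–R): 299.56965/20 → 14 → O, 132.64004/10 → 13 → N; chars ON.
Square (2°×1°, digits 0–9): 19.56965/2 → 9, 2.64004/1 → 2; chars 92.
Subsquare (5′×2.5′, letters a–x): 1.56965/0.0833333 → 18 → s, 0.64004/0.0416667 → 15 → p; chars sp.
Extended square (30″×15″, digits 0–9): 0.06965/0.00833333 → 8, 0.01504/0.00416667 → 3; chars 83.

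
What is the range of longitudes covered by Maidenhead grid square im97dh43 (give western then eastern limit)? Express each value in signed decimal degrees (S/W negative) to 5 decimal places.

-1.71667, -1.70833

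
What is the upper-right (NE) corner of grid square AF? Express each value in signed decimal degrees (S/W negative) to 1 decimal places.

Field A=0, F=5: +0·20° lon, +5·10° lat → SW at lon -180°, lat -40°.
Cell spans 20° lon × 10° lat. NE corner is SW corner plus one full cell.
latitude -30.0, longitude -160.0.

-30.0, -160.0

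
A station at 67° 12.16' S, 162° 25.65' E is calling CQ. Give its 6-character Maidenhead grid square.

RC12ft

Add 180° to longitude and 90° to latitude: 342.4275, 22.7973.
Field: 342.4275/20 → 17 → R, 22.7973/10 → 2 → C; chars RC.
Square: 2.4275/2 → 1, 2.7973/1 → 2; chars 12.
Subsquare: 0.4275/0.0833333 → 5 → f, 0.7973/0.0416667 → 19 → t; chars ft.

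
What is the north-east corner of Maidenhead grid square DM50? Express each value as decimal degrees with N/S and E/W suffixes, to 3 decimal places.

Field D=3, M=12: +3·20° lon, +12·10° lat → SW at lon -120°, lat 30°.
Square 5, 0: +5·2° lon, +0·1° lat → SW at lon -110°, lat 30°.
Cell spans 2° lon × 1° lat. NE corner is SW corner plus one full cell.
latitude 31.000° N, longitude 108.000° W.

31.000° N, 108.000° W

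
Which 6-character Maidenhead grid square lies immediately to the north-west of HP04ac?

Longitude subsquare a = 0; −1 → -1, wraps to 23 = x, carry into square.
Longitude square 0; −1 → -1, wraps to 9, carry into field.
Longitude field H = 7; −1 → 6 = G.
Latitude subsquare c = 2; +1 → 3 = d.

GP94xd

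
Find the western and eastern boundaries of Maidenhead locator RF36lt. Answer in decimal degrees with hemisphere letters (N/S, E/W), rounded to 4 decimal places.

166.9167° E, 167.0000° E

Field R=17, F=5: +17·20° lon, +5·10° lat → SW at lon 160°, lat -40°.
Square 3, 6: +3·2° lon, +6·1° lat → SW at lon 166°, lat -34°.
Subsquare l=11, t=19: +11·0.0833333° lon, +19·0.0416667° lat → SW at lon 166.917°, lat -33.2083°.
Cell spans 0.0833333° lon × 0.0416667° lat.
west 166.9167° E, east 167.0000° E.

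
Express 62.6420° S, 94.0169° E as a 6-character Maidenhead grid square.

NC77ai

Add 180° to longitude and 90° to latitude: 274.0169, 27.3580.
Field: 274.0169/20 → 13 → N, 27.3580/10 → 2 → C; chars NC.
Square: 14.0169/2 → 7, 7.3580/1 → 7; chars 77.
Subsquare: 0.0169/0.0833333 → 0 → a, 0.3580/0.0416667 → 8 → i; chars ai.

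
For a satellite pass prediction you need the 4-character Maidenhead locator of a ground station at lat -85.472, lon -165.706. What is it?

AA74

Offset from 180°W / 90°S: lon 14.29°, lat 4.53°.
Field (20°×10°, letters A–R): 14.29/20 → 0 → A, 4.53/10 → 0 → A; chars AA.
Square (2°×1°, digits 0–9): 14.29/2 → 7, 4.53/1 → 4; chars 74.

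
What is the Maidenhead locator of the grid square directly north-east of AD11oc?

Longitude subsquare o = 14; +1 → 15 = p.
Latitude subsquare c = 2; +1 → 3 = d.

AD11pd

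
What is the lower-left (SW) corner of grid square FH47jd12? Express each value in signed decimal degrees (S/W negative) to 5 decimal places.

-12.86667, -71.24167

Field F=5, H=7: +5·20° lon, +7·10° lat → SW at lon -80°, lat -20°.
Square 4, 7: +4·2° lon, +7·1° lat → SW at lon -72°, lat -13°.
Subsquare j=9, d=3: +9·0.0833333° lon, +3·0.0416667° lat → SW at lon -71.25°, lat -12.875°.
Extended square 1, 2: +1·0.00833333° lon, +2·0.00416667° lat → SW at lon -71.2417°, lat -12.8667°.
latitude -12.86667, longitude -71.24167.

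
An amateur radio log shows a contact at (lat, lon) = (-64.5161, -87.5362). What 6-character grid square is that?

EC65fl

Offset from 180°W / 90°S: lon 92.4638°, lat 25.4839°.
Field (20°×10°, letters A–R): lon ⌊92.4638/20⌋ = 4 → E; lat ⌊25.4839/10⌋ = 2 → C.
Square (2°×1°, digits 0–9): lon ⌊12.4638/2⌋ = 6; lat ⌊5.4839/1⌋ = 5.
Subsquare (5′×2.5′, letters a–x): lon ⌊0.4638/0.0833333⌋ = 5 → f; lat ⌊0.4839/0.0416667⌋ = 11 → l.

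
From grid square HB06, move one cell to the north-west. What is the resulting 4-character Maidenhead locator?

Longitude square 0; −1 → -1, wraps to 9, carry into field.
Longitude field H = 7; −1 → 6 = G.
Latitude square 6; +1 → 7.

GB97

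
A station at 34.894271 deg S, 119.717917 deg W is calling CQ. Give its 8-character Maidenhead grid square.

DF05dc35

Offset from 180°W / 90°S: lon 60.28208°, lat 55.10573°.
Field (20°×10°, letters A–R): 60.28208/20 → 3 → D, 55.10573/10 → 5 → F; chars DF.
Square (2°×1°, digits 0–9): 0.28208/2 → 0, 5.10573/1 → 5; chars 05.
Subsquare (5′×2.5′, letters a–x): 0.28208/0.0833333 → 3 → d, 0.10573/0.0416667 → 2 → c; chars dc.
Extended square (30″×15″, digits 0–9): 0.03208/0.00833333 → 3, 0.02240/0.00416667 → 5; chars 35.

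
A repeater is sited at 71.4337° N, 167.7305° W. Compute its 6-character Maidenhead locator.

Add 180° to longitude and 90° to latitude: 12.2695, 161.4337.
Field: 12.2695/20 → 0 → A, 161.4337/10 → 16 → Q; chars AQ.
Square: 12.2695/2 → 6, 1.4337/1 → 1; chars 61.
Subsquare: 0.2695/0.0833333 → 3 → d, 0.4337/0.0416667 → 10 → k; chars dk.

AQ61dk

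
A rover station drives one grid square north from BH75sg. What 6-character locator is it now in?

Latitude subsquare g = 6; +1 → 7 = h.
The longitude characters are unchanged.

BH75sh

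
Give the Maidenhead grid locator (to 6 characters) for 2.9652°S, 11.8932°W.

Add 180° to longitude and 90° to latitude: 168.1068, 87.0348.
Field: 168.1068/20 → 8 → I, 87.0348/10 → 8 → I; chars II.
Square: 8.1068/2 → 4, 7.0348/1 → 7; chars 47.
Subsquare: 0.1068/0.0833333 → 1 → b, 0.0348/0.0416667 → 0 → a; chars ba.

II47ba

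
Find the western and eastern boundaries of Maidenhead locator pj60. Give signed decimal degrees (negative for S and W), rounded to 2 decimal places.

Field P=15, J=9: +15·20° lon, +9·10° lat → SW at lon 120°, lat 0°.
Square 6, 0: +6·2° lon, +0·1° lat → SW at lon 132°, lat 0°.
Cell spans 2° lon × 1° lat.
west 132.00, east 134.00.

132.00, 134.00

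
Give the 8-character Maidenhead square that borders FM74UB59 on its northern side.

FM74uc50

Latitude extended square 9; +1 → 10, wraps to 0, carry into subsquare.
Latitude subsquare b = 1; +1 → 2 = c.
The longitude characters are unchanged.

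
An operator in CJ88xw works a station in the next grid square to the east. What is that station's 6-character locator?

Longitude subsquare x = 23; +1 → 24, wraps to 0 = a, carry into square.
Longitude square 8; +1 → 9.
The latitude characters are unchanged.

CJ98aw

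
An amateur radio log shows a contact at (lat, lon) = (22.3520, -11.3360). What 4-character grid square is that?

Offset from 180°W / 90°S: lon 168.66°, lat 112.35°.
Field: lon ⌊168.66/20⌋ = 8 → I; lat ⌊112.35/10⌋ = 11 → L.
Square: lon ⌊8.66/2⌋ = 4; lat ⌊2.35/1⌋ = 2.

IL42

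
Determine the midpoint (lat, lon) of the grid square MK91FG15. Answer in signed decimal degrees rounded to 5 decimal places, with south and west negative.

Field M=12, K=10: +12·20° lon, +10·10° lat → SW at lon 60°, lat 10°.
Square 9, 1: +9·2° lon, +1·1° lat → SW at lon 78°, lat 11°.
Subsquare f=5, g=6: +5·0.0833333° lon, +6·0.0416667° lat → SW at lon 78.4167°, lat 11.25°.
Extended square 1, 5: +1·0.00833333° lon, +5·0.00416667° lat → SW at lon 78.425°, lat 11.2708°.
Cell spans 0.00833333° lon × 0.00416667° lat. Centre is SW corner plus half of each.
latitude 11.27292, longitude 78.42917.

11.27292, 78.42917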